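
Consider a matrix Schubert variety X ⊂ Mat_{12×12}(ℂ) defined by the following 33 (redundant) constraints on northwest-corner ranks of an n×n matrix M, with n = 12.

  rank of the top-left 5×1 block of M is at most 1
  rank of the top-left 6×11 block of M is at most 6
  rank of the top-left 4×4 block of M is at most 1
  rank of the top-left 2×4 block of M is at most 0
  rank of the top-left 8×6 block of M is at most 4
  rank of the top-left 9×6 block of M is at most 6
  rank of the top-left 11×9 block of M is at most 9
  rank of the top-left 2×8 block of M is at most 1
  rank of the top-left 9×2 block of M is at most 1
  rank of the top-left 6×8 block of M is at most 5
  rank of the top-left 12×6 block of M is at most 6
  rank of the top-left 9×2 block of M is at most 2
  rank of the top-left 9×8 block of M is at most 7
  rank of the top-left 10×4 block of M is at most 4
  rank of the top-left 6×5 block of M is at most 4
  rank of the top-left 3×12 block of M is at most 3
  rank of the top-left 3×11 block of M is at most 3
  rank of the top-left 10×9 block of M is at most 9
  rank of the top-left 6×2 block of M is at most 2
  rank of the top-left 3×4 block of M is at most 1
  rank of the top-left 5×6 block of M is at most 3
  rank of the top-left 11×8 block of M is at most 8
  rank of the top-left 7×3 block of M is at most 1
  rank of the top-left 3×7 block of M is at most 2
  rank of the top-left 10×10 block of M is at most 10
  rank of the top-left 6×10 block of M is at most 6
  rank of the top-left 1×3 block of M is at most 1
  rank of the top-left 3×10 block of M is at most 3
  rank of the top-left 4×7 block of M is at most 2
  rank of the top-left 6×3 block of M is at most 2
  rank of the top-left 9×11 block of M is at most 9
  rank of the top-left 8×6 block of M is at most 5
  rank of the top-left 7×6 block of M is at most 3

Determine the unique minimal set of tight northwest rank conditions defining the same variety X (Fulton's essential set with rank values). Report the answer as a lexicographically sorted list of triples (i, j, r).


Rank table r_w(12×12) implied by the 33 constraints:

  row 1: 0 | 0 | 0 | 0 | 1 | 1 | 1 | 1 | 1 | 1 | 1 | 1
  row 2: 0 | 0 | 0 | 0 | 1 | 1 | 1 | 1 | 2 | 2 | 2 | 2
  row 3: 1 | 1 | 1 | 1 | 2 | 2 | 2 | 2 | 3 | 3 | 3 | 3
  row 4: 1 | 1 | 1 | 1 | 2 | 2 | 2 | 3 | 4 | 4 | 4 | 4
  row 5: 1 | 1 | 1 | 2 | 3 | 3 | 3 | 4 | 5 | 5 | 5 | 5
  row 6: 1 | 1 | 1 | 2 | 3 | 3 | 4 | 5 | 6 | 6 | 6 | 6
  row 7: 1 | 1 | 1 | 2 | 3 | 3 | 4 | 5 | 6 | 7 | 7 | 7
  row 8: 1 | 1 | 2 | 3 | 4 | 4 | 5 | 6 | 7 | 8 | 8 | 8
  row 9: 1 | 1 | 2 | 3 | 4 | 5 | 6 | 7 | 8 | 9 | 9 | 9
  row 10: 1 | 2 | 3 | 4 | 5 | 6 | 7 | 8 | 9 | 10 | 10 | 10
  row 11: 1 | 2 | 3 | 4 | 5 | 6 | 7 | 8 | 9 | 10 | 11 | 11
  row 12: 1 | 2 | 3 | 4 | 5 | 6 | 7 | 8 | 9 | 10 | 11 | 12

hence w(1..12) = (5, 9, 1, 8, 4, 7, 10, 3, 6, 2, 11, 12).

Rothe diagram D(w) (26 cells), 7 SE-corners (essential conditions):

[(2, 4, 0), (2, 8, 1), (4, 4, 1), (4, 7, 2), (7, 3, 1), (7, 6, 3), (9, 2, 1)]


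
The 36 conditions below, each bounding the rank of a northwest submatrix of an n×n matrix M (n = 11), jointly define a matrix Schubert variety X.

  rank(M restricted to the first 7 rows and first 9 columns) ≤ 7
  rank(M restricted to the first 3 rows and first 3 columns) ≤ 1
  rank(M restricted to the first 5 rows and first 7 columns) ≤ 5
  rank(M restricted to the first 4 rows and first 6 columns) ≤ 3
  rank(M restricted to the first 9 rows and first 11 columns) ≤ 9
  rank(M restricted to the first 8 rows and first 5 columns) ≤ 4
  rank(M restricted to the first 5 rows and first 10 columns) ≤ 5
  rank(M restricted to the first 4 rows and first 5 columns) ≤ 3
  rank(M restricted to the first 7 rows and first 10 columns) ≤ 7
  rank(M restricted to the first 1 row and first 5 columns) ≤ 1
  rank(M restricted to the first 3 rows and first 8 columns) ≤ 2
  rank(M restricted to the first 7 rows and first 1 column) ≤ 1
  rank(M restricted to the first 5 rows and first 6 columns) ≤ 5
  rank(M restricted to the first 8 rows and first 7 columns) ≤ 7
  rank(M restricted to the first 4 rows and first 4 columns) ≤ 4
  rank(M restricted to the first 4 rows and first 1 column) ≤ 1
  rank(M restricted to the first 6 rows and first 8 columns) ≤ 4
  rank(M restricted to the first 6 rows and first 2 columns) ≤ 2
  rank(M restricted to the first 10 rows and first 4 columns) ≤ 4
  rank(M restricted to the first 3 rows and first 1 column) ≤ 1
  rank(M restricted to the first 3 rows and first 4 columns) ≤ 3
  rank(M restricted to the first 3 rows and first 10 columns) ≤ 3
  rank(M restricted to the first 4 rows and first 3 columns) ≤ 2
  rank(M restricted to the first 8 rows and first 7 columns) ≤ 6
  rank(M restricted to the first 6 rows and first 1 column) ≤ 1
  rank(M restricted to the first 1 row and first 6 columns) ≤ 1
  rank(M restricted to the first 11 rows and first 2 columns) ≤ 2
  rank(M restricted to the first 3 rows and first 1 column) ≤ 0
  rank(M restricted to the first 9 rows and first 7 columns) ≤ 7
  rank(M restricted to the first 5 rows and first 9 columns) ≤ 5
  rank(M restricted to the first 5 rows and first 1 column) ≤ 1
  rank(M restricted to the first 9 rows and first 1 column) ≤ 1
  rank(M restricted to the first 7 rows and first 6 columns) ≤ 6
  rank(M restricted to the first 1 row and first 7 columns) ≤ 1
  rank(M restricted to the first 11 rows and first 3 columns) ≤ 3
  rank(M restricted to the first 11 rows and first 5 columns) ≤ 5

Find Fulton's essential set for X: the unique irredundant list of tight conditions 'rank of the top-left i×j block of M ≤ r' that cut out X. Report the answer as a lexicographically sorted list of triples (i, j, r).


Rank table r_w(11×11) implied by the 36 constraints:

  0, 1, 1, 1, 1, 1, 1, 1, 1, 1, 1
  0, 1, 1, 2, 2, 2, 2, 2, 2, 2, 2
  0, 1, 1, 2, 2, 2, 2, 2, 3, 3, 3
  1, 2, 2, 3, 3, 3, 3, 3, 4, 4, 4
  1, 2, 3, 4, 4, 4, 4, 4, 5, 5, 5
  1, 2, 3, 4, 4, 4, 4, 4, 5, 6, 6
  1, 2, 3, 4, 4, 5, 5, 5, 6, 7, 7
  1, 2, 3, 4, 4, 5, 6, 6, 7, 8, 8
  1, 2, 3, 4, 5, 6, 7, 7, 8, 9, 9
  1, 2, 3, 4, 5, 6, 7, 8, 9, 10, 10
  1, 2, 3, 4, 5, 6, 7, 8, 9, 10, 11

second differences of R give the permutation w = (2, 4, 9, 1, 3, 10, 6, 7, 5, 8, 11).

Fulton essential set (5 of the 15 Rothe cells):

[(3, 1, 0), (3, 3, 1), (3, 8, 2), (6, 8, 4), (8, 5, 4)]


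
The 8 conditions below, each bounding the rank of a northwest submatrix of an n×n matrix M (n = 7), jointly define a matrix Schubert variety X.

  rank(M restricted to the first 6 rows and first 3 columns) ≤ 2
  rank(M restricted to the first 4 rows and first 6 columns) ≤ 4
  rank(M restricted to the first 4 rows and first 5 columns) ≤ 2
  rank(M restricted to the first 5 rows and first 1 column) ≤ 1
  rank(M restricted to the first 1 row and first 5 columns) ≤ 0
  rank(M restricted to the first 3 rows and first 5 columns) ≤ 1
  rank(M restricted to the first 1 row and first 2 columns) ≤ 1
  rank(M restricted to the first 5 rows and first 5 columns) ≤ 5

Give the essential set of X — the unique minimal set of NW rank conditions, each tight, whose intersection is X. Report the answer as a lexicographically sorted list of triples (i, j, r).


The tightest implied rank at each (i,j), from the 8 conditions:

  i=1: 0, 0, 0, 0, 0, 1, 1
  i=2: 1, 1, 1, 1, 1, 2, 2
  i=3: 1, 1, 1, 1, 1, 2, 3
  i=4: 1, 2, 2, 2, 2, 3, 4
  i=5: 1, 2, 2, 3, 3, 4, 5
  i=6: 1, 2, 2, 3, 4, 5, 6
  i=7: 1, 2, 3, 4, 5, 6, 7

hence w(1..7) = (6, 1, 7, 2, 4, 5, 3).

Fulton essential set (3 of the 11 Rothe cells):

[(1, 5, 0), (3, 5, 1), (6, 3, 2)]


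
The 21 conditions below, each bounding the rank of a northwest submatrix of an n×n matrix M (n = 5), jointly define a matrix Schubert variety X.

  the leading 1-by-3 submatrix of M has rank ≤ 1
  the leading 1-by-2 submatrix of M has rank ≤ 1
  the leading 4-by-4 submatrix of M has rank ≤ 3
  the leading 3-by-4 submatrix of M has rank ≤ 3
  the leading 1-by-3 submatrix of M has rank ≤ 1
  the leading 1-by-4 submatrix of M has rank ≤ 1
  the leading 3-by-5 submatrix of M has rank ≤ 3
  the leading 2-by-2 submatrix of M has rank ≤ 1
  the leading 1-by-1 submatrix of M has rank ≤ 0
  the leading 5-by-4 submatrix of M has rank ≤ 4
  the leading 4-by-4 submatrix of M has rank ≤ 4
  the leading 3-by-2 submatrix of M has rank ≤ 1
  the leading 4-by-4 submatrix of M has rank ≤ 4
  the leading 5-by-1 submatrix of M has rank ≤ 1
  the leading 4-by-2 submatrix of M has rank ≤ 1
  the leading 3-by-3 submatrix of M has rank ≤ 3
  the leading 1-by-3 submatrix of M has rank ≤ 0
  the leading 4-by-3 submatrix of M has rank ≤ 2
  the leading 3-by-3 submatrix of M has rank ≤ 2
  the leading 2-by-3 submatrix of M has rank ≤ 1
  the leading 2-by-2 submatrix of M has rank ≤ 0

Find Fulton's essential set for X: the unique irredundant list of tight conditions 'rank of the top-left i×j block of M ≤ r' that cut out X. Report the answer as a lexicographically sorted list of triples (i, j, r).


Reconstructing r_w from the 21 given conditions:

  0 0 0 1 1
  0 0 1 2 2
  1 1 2 3 3
  1 1 2 3 4
  1 2 3 4 5

the unique w with this rank table is (4, 3, 1, 5, 2).

3 SE-corners of the 6-cell Rothe diagram give Ess(w):

[(1, 3, 0), (2, 2, 0), (4, 2, 1)]


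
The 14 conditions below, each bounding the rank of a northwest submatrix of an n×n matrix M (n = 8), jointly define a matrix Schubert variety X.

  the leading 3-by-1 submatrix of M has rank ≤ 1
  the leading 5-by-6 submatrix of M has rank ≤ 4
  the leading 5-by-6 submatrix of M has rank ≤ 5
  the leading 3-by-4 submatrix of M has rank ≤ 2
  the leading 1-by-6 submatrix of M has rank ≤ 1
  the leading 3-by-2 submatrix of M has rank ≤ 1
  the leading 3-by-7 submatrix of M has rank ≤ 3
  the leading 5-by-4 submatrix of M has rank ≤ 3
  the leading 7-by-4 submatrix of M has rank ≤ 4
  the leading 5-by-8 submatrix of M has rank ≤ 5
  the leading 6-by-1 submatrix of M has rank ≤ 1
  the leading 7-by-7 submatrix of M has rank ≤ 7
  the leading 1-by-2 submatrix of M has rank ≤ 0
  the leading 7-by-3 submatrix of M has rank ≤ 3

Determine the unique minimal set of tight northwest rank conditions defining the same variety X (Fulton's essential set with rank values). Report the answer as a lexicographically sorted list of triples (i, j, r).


Rank table r_w(8×8) implied by the 14 constraints:

  R[1]: 0 0 1 1 1 1 1 1
  R[2]: 1 1 2 2 2 2 2 2
  R[3]: 1 1 2 2 3 3 3 3
  R[4]: 1 2 3 3 4 4 4 4
  R[5]: 1 2 3 3 4 4 5 5
  R[6]: 1 2 3 4 5 5 6 6
  R[7]: 1 2 3 4 5 6 7 7
  R[8]: 1 2 3 4 5 6 7 8

giving w = (3, 1, 5, 2, 7, 4, 6, 8) via Δ²R.

5 SE-corners of the 6-cell Rothe diagram give Ess(w):

[(1, 2, 0), (3, 2, 1), (3, 4, 2), (5, 4, 3), (5, 6, 4)]


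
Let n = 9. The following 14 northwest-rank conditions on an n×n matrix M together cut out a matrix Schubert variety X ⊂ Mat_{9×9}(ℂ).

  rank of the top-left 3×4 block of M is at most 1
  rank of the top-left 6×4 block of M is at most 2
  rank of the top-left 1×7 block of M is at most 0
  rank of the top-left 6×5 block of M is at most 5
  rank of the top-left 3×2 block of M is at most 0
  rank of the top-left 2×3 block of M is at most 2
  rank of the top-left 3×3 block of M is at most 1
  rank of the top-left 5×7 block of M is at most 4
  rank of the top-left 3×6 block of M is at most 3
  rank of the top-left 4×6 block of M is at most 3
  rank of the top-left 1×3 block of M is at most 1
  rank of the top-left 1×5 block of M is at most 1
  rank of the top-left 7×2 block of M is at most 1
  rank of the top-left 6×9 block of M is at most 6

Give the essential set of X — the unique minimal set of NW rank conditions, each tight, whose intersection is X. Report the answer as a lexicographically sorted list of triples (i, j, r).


Recovering R(i,j) via the rank-extension bound from the 14 conditions:

  row 1: 0 0 0 0 0 0 0 1 1
  row 2: 0 0 1 1 1 1 1 2 2
  row 3: 0 0 1 1 2 2 2 3 3
  row 4: 1 1 2 2 3 3 3 4 4
  row 5: 1 1 2 2 3 4 4 5 5
  row 6: 1 1 2 2 3 4 5 6 6
  row 7: 1 1 2 3 4 5 6 7 7
  row 8: 1 2 3 4 5 6 7 8 8
  row 9: 1 2 3 4 5 6 7 8 9

second differences of R give the permutation w = (8, 3, 5, 1, 6, 7, 4, 2, 9).

|D(w)|=17, |Ess(w)|=5:

[(1, 7, 0), (3, 2, 0), (3, 4, 1), (6, 4, 2), (7, 2, 1)]


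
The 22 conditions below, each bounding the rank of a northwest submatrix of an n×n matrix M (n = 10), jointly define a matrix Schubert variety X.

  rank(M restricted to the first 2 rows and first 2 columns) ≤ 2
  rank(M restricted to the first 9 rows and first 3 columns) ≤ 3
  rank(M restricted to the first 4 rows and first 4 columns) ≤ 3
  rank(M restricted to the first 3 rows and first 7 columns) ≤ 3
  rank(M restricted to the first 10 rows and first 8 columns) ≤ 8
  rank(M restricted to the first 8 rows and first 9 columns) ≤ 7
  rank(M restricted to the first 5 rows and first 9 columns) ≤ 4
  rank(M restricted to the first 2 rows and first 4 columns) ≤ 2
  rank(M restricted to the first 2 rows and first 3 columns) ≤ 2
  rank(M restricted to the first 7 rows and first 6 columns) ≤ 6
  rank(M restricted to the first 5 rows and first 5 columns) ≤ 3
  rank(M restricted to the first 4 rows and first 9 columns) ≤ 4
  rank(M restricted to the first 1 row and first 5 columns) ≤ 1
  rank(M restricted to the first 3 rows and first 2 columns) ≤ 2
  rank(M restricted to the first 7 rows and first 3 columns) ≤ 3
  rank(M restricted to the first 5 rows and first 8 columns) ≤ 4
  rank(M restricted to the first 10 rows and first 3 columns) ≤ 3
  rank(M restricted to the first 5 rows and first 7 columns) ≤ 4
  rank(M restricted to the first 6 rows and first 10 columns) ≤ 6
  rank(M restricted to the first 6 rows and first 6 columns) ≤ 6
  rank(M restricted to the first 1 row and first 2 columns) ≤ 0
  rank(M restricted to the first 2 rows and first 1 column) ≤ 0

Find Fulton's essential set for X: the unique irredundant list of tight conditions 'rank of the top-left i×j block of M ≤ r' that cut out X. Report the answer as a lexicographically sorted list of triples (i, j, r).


Reconstructing r_w from the 22 given conditions:

  R[1]: 0 | 0 | 1 | 1 | 1 | 1 | 1 | 1 | 1 | 1
  R[2]: 0 | 1 | 2 | 2 | 2 | 2 | 2 | 2 | 2 | 2
  R[3]: 1 | 2 | 3 | 3 | 3 | 3 | 3 | 3 | 3 | 3
  R[4]: 1 | 2 | 3 | 3 | 3 | 4 | 4 | 4 | 4 | 4
  R[5]: 1 | 2 | 3 | 3 | 3 | 4 | 4 | 4 | 4 | 5
  R[6]: 1 | 2 | 3 | 4 | 4 | 5 | 5 | 5 | 5 | 6
  R[7]: 1 | 2 | 3 | 4 | 5 | 6 | 6 | 6 | 6 | 7
  R[8]: 1 | 2 | 3 | 4 | 5 | 6 | 7 | 7 | 7 | 8
  R[9]: 1 | 2 | 3 | 4 | 5 | 6 | 7 | 8 | 8 | 9
  R[10]: 1 | 2 | 3 | 4 | 5 | 6 | 7 | 8 | 9 | 10

so w = (3, 2, 1, 6, 10, 4, 5, 7, 8, 9).

D(w) has 10 cells with 4 SE-corners; essential set:

[(1, 2, 0), (2, 1, 0), (5, 5, 3), (5, 9, 4)]


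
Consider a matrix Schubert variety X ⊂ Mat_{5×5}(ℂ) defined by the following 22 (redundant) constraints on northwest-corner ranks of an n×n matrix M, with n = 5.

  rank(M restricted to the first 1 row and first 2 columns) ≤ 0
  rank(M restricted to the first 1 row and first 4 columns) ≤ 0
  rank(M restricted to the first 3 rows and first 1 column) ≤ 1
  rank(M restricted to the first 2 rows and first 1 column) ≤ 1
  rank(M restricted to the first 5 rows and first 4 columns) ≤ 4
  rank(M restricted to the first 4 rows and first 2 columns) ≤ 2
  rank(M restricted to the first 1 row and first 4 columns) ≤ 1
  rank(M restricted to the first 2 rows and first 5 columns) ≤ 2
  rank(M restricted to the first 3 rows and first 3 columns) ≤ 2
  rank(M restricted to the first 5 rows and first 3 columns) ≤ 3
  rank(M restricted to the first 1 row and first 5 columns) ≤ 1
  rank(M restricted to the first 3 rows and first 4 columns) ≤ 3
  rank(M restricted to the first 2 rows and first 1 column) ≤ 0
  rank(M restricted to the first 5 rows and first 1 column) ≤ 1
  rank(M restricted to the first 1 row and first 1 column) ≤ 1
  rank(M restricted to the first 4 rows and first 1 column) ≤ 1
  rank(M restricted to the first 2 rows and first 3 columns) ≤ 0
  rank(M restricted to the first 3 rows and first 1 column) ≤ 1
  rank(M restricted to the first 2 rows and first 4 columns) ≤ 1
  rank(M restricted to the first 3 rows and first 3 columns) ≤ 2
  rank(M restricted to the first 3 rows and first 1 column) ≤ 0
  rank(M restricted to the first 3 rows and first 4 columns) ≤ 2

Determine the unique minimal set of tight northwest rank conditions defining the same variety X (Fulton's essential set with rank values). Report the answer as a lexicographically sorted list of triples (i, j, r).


The tightest implied rank at each (i,j), from the 22 conditions:

  row 1: 0  0  0  0  1
  row 2: 0  0  0  1  2
  row 3: 0  1  1  2  3
  row 4: 1  2  2  3  4
  row 5: 1  2  3  4  5

reading off 1-entries of Δ²R: w = (5, 4, 2, 1, 3).

D(w) has 8 cells with 3 SE-corners; essential set:

[(1, 4, 0), (2, 3, 0), (3, 1, 0)]


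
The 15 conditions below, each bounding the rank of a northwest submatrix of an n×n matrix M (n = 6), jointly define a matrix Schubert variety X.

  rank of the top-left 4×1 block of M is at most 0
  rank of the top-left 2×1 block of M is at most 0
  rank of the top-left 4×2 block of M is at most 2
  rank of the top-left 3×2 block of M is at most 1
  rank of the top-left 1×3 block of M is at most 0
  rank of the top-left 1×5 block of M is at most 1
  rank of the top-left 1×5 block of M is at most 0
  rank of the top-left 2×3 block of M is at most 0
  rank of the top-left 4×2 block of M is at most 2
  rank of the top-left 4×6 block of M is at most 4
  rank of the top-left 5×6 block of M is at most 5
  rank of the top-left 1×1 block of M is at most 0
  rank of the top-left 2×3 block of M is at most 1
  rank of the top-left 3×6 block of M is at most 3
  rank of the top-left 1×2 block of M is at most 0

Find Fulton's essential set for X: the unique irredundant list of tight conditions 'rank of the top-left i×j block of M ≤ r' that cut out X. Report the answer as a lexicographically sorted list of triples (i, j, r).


Recovering R(i,j) via the rank-extension bound from the 15 conditions:

  i=1: 0 | 0 | 0 | 0 | 0 | 1
  i=2: 0 | 0 | 0 | 1 | 1 | 2
  i=3: 0 | 1 | 1 | 2 | 2 | 3
  i=4: 0 | 1 | 2 | 3 | 3 | 4
  i=5: 1 | 2 | 3 | 4 | 4 | 5
  i=6: 1 | 2 | 3 | 4 | 5 | 6

hence w(1..6) = (6, 4, 2, 3, 1, 5).

Fulton essential set (3 of the 10 Rothe cells):

[(1, 5, 0), (2, 3, 0), (4, 1, 0)]


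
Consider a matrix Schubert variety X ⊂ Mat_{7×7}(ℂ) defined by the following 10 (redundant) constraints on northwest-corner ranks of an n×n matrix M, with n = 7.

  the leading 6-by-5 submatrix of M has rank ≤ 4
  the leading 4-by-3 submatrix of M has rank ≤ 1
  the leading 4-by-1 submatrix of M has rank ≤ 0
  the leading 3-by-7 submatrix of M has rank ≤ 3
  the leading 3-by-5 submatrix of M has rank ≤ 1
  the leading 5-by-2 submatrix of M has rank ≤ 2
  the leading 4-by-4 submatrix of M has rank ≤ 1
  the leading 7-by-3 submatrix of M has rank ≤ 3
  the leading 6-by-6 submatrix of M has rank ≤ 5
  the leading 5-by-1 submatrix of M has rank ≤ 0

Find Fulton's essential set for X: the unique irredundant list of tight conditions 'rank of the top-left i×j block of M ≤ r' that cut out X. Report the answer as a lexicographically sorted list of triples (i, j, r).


Propagating the 10 rank bounds to every northwest block:

  i=1: 0 1 1 1 1 1 1
  i=2: 0 1 1 1 1 2 2
  i=3: 0 1 1 1 1 2 3
  i=4: 0 1 1 1 2 3 4
  i=5: 0 1 2 2 3 4 5
  i=6: 1 2 3 3 4 5 6
  i=7: 1 2 3 4 5 6 7

second differences of R give the permutation w = (2, 6, 7, 5, 3, 1, 4).

Rothe diagram D(w) (13 cells), 3 SE-corners (essential conditions):

[(3, 5, 1), (4, 4, 1), (5, 1, 0)]


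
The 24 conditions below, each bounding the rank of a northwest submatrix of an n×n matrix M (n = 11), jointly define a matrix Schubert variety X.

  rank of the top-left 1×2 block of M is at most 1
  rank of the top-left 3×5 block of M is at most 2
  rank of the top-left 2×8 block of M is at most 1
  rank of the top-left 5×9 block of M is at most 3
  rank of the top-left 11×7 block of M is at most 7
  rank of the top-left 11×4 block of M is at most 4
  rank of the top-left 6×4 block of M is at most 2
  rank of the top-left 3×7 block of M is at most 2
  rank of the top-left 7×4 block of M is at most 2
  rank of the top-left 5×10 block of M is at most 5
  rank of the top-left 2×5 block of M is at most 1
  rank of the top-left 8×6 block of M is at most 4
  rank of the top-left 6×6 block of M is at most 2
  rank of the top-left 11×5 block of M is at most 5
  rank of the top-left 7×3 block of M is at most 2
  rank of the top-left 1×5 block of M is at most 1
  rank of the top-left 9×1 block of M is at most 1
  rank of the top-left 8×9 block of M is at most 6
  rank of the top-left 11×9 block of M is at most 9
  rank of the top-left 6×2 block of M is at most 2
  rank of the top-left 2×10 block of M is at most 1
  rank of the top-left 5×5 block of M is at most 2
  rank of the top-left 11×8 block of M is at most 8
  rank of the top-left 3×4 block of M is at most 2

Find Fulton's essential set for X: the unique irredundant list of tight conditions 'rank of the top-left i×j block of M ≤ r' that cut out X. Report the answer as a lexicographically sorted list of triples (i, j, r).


Computing R[i][j] = min implied NW-rank bound (n=11, 24 conditions):

  R[1]: 1  1  1  1  1  1  1  1  1  1  1
  R[2]: 1  1  1  1  1  1  1  1  1  1  2
  R[3]: 1  2  2  2  2  2  2  2  2  2  3
  R[4]: 1  2  2  2  2  2  3  3  3  3  4
  R[5]: 1  2  2  2  2  2  3  3  3  4  5
  R[6]: 1  2  2  2  2  2  3  4  4  5  6
  R[7]: 1  2  2  2  3  3  4  5  5  6  7
  R[8]: 1  2  3  3  4  4  5  6  6  7  8
  R[9]: 1  2  3  4  5  5  6  7  7  8  9
  R[10]: 1  2  3  4  5  6  7  8  8  9  10
  R[11]: 1  2  3  4  5  6  7  8  9  10  11

the unique w with this rank table is (1, 11, 2, 7, 10, 8, 5, 3, 4, 6, 9).

Rothe diagram D(w) (25 cells), 4 SE-corners (essential conditions):

[(2, 10, 1), (5, 9, 3), (6, 6, 2), (7, 4, 2)]


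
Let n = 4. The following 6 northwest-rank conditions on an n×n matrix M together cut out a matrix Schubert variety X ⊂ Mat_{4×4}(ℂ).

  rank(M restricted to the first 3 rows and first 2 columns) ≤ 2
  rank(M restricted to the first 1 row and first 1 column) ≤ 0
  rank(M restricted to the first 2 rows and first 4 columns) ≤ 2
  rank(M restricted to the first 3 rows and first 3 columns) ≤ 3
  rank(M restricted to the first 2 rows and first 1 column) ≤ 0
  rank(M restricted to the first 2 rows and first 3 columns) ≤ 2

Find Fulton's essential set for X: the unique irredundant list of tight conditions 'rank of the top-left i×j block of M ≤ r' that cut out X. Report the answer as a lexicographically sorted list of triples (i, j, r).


Computing R[i][j] = min implied NW-rank bound (n=4, 6 conditions):

  R[1]: 0, 1, 1, 1
  R[2]: 0, 1, 2, 2
  R[3]: 1, 2, 3, 3
  R[4]: 1, 2, 3, 4

the unique w with this rank table is (2, 3, 1, 4).

Fulton essential set (1 of the 2 Rothe cells):

[(2, 1, 0)]


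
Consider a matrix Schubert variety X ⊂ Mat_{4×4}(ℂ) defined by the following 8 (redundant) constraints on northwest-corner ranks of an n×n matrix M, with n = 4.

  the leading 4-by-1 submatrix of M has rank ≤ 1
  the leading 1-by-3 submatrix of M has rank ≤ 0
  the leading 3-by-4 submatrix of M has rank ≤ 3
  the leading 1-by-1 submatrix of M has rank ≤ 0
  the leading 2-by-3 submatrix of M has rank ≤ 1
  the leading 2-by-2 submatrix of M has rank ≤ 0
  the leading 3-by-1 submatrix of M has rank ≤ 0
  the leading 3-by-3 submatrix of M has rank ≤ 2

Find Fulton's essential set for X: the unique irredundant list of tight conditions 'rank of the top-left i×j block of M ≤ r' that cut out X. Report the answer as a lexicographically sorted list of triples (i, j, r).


Rank table r_w(4×4) implied by the 8 constraints:

  i=1: 0 | 0 | 0 | 1
  i=2: 0 | 0 | 1 | 2
  i=3: 0 | 1 | 2 | 3
  i=4: 1 | 2 | 3 | 4

so w = (4, 3, 2, 1).

D(w) has 6 cells with 3 SE-corners; essential set:

[(1, 3, 0), (2, 2, 0), (3, 1, 0)]


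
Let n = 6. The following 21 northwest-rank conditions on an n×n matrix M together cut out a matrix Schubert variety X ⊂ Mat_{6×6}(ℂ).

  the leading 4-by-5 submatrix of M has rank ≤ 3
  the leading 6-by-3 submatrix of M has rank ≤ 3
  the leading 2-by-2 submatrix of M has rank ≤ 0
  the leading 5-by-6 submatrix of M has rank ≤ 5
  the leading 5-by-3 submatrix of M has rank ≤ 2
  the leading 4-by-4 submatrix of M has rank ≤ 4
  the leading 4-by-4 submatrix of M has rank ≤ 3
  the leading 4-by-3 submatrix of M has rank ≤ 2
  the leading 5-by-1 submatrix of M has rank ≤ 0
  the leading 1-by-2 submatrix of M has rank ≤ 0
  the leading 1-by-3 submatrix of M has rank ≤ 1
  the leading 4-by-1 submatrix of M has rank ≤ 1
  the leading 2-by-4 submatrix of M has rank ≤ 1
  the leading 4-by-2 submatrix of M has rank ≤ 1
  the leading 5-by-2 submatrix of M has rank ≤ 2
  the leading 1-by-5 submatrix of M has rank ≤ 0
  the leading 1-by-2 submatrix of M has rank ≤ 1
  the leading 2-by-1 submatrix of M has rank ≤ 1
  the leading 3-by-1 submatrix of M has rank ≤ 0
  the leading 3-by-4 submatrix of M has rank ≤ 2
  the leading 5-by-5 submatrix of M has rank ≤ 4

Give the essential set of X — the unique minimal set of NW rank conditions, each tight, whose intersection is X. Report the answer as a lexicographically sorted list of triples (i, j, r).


Recovering R(i,j) via the rank-extension bound from the 21 conditions:

  0, 0, 0, 0, 0, 1
  0, 0, 1, 1, 1, 2
  0, 1, 2, 2, 2, 3
  0, 1, 2, 3, 3, 4
  0, 1, 2, 3, 4, 5
  1, 2, 3, 4, 5, 6

second differences of R give the permutation w = (6, 3, 2, 4, 5, 1).

3 SE-corners of the 10-cell Rothe diagram give Ess(w):

[(1, 5, 0), (2, 2, 0), (5, 1, 0)]


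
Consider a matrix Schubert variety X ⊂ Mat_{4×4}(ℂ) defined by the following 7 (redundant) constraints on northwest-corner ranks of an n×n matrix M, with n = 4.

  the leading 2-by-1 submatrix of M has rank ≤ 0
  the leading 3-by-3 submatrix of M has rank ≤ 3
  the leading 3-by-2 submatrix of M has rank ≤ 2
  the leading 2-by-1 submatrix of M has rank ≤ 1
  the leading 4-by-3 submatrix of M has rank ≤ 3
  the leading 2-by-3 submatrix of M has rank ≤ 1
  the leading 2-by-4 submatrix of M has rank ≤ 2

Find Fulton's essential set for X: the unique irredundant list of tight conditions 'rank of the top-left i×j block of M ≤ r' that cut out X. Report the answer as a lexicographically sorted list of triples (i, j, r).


Computing R[i][j] = min implied NW-rank bound (n=4, 7 conditions):

  R[1]: 0 | 1 | 1 | 1
  R[2]: 0 | 1 | 1 | 2
  R[3]: 1 | 2 | 2 | 3
  R[4]: 1 | 2 | 3 | 4

reading off 1-entries of Δ²R: w = (2, 4, 1, 3).

Rothe diagram D(w) (3 cells), 2 SE-corners (essential conditions):

[(2, 1, 0), (2, 3, 1)]


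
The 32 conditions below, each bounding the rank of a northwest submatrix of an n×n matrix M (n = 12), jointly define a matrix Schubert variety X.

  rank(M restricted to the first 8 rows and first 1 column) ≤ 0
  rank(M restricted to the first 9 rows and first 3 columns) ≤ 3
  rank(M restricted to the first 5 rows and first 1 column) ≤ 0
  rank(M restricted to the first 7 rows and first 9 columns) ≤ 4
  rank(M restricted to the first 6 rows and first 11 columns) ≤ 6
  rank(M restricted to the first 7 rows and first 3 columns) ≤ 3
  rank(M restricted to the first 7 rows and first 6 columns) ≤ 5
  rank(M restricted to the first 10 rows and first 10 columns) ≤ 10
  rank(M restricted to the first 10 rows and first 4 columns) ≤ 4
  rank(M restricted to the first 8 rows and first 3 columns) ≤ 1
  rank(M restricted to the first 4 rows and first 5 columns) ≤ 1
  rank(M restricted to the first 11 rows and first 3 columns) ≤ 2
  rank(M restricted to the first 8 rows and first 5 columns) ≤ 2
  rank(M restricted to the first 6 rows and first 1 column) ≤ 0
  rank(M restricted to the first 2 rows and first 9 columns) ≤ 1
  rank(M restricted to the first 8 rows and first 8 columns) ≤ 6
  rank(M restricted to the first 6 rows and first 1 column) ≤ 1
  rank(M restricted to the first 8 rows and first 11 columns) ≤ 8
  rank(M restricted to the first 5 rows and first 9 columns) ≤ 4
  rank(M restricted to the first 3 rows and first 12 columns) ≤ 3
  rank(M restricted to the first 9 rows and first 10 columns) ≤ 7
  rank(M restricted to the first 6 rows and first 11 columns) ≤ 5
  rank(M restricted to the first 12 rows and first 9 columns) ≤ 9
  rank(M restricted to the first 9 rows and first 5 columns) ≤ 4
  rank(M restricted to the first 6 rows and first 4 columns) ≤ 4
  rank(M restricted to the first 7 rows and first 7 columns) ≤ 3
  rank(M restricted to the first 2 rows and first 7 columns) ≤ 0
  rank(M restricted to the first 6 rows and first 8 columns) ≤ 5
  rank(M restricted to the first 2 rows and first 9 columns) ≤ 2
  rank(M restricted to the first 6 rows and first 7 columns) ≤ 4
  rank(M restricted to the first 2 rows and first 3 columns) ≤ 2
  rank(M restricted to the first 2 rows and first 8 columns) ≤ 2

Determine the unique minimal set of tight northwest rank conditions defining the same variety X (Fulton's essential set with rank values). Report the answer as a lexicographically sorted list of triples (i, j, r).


Propagating the 32 rank bounds to every northwest block:

  0  0  0  0  0  0  0  1  1  1  1  1
  0  0  0  0  0  0  0  1  1  2  2  2
  0  1  1  1  1  1  1  2  2  3  3  3
  0  1  1  1  1  2  2  3  3  4  4  4
  0  1  1  2  2  3  3  4  4  5  5  5
  0  1  1  2  2  3  3  4  4  5  5  6
  0  1  1  2  2  3  3  4  4  5  6  7
  0  1  1  2  2  3  4  5  5  6  7  8
  1  2  2  3  3  4  5  6  6  7  8  9
  1  2  2  3  4  5  6  7  7  8  9  10
  1  2  2  3  4  5  6  7  8  9  10  11
  1  2  3  4  5  6  7  8  9  10  11  12

so w = (8, 10, 2, 6, 4, 12, 11, 7, 1, 5, 9, 3).

ℓ(w)=38; the 10 essential cells (i,j,r):

[(2, 7, 0), (2, 9, 1), (4, 5, 1), (6, 11, 5), (7, 7, 3), (7, 9, 4), (8, 1, 0), (8, 3, 1), (8, 5, 2), (11, 3, 2)]


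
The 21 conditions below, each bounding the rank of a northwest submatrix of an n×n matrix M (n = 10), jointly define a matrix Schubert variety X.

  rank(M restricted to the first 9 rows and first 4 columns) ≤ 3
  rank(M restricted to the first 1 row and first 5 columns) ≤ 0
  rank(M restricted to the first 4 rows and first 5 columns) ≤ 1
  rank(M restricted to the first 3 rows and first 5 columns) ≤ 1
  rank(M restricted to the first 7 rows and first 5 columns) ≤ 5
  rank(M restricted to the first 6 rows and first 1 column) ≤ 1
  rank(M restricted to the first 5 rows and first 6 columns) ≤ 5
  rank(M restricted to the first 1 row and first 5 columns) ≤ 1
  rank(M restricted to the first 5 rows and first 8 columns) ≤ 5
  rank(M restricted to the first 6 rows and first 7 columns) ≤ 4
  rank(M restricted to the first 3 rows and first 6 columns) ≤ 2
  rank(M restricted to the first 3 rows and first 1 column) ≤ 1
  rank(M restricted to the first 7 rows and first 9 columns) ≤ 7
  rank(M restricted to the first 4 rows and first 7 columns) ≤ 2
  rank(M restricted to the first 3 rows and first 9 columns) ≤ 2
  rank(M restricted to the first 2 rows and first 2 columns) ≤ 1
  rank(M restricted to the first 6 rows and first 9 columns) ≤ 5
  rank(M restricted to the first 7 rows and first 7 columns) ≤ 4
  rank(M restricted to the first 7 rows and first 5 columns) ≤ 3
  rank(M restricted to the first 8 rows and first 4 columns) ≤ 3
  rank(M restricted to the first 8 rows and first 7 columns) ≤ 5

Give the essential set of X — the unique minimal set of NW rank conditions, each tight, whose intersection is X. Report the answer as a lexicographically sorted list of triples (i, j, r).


Rank table r_w(10×10) implied by the 21 constraints:

  row 1: 0 0 0 0 0 1 1 1 1 1
  row 2: 1 1 1 1 1 2 2 2 2 2
  row 3: 1 1 1 1 1 2 2 2 2 3
  row 4: 1 1 1 1 1 2 2 3 3 4
  row 5: 1 2 2 2 2 3 3 4 4 5
  row 6: 1 2 3 3 3 4 4 5 5 6
  row 7: 1 2 3 3 3 4 4 5 6 7
  row 8: 1 2 3 3 4 5 5 6 7 8
  row 9: 1 2 3 3 4 5 6 7 8 9
  row 10: 1 2 3 4 5 6 7 8 9 10

second differences of R give the permutation w = (6, 1, 10, 8, 2, 3, 9, 5, 7, 4).

|D(w)|=22, |Ess(w)|=7:

[(1, 5, 0), (3, 9, 2), (4, 5, 1), (4, 7, 2), (7, 5, 3), (7, 7, 4), (9, 4, 3)]


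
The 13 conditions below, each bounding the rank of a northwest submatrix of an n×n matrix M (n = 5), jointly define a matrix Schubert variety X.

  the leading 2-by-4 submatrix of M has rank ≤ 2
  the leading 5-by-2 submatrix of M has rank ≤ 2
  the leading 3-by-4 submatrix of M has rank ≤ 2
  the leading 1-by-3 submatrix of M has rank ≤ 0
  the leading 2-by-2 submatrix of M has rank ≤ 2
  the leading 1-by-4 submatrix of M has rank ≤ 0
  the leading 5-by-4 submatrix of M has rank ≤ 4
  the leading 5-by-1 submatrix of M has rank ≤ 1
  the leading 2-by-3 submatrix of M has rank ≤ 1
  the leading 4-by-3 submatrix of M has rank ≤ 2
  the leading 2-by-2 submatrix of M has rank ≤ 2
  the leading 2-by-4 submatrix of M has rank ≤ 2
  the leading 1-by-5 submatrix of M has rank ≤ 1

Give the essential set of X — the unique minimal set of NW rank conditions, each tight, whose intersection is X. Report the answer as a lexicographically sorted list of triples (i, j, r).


Recovering R(i,j) via the rank-extension bound from the 13 conditions:

  R[1]: 0 0 0 0 1
  R[2]: 1 1 1 1 2
  R[3]: 1 2 2 2 3
  R[4]: 1 2 2 3 4
  R[5]: 1 2 3 4 5

the unique w with this rank table is (5, 1, 2, 4, 3).

2 SE-corners of the 5-cell Rothe diagram give Ess(w):

[(1, 4, 0), (4, 3, 2)]


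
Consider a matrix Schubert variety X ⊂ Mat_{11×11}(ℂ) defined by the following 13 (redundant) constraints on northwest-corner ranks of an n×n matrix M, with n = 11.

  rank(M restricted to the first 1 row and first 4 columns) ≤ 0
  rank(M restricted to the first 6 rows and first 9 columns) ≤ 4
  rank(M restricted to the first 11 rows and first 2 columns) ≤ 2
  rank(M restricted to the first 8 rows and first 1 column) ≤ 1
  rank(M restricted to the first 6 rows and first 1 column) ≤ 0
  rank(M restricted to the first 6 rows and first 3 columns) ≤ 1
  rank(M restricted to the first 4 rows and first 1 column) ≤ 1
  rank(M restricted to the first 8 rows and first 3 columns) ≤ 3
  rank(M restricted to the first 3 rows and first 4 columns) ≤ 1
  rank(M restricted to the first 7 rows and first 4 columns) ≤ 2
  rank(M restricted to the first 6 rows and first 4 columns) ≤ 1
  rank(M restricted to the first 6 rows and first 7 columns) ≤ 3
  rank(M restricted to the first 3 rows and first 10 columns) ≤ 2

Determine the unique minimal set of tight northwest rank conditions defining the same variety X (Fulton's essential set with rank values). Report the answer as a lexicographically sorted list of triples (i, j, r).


Recovering R(i,j) via the rank-extension bound from the 13 conditions:

  R[1]: 0 | 0 | 0 | 0 | 1 | 1 | 1 | 1 | 1 | 1 | 1
  R[2]: 0 | 1 | 1 | 1 | 2 | 2 | 2 | 2 | 2 | 2 | 2
  R[3]: 0 | 1 | 1 | 1 | 2 | 2 | 2 | 2 | 2 | 2 | 3
  R[4]: 0 | 1 | 1 | 1 | 2 | 3 | 3 | 3 | 3 | 3 | 4
  R[5]: 0 | 1 | 1 | 1 | 2 | 3 | 3 | 4 | 4 | 4 | 5
  R[6]: 0 | 1 | 1 | 1 | 2 | 3 | 3 | 4 | 4 | 5 | 6
  R[7]: 1 | 2 | 2 | 2 | 3 | 4 | 4 | 5 | 5 | 6 | 7
  R[8]: 1 | 2 | 3 | 3 | 4 | 5 | 5 | 6 | 6 | 7 | 8
  R[9]: 1 | 2 | 3 | 4 | 5 | 6 | 6 | 7 | 7 | 8 | 9
  R[10]: 1 | 2 | 3 | 4 | 5 | 6 | 7 | 8 | 8 | 9 | 10
  R[11]: 1 | 2 | 3 | 4 | 5 | 6 | 7 | 8 | 9 | 10 | 11

hence w(1..11) = (5, 2, 11, 6, 8, 10, 1, 3, 4, 7, 9).

Rothe diagram D(w) (25 cells), 6 SE-corners (essential conditions):

[(1, 4, 0), (3, 10, 2), (6, 1, 0), (6, 4, 1), (6, 7, 3), (6, 9, 4)]


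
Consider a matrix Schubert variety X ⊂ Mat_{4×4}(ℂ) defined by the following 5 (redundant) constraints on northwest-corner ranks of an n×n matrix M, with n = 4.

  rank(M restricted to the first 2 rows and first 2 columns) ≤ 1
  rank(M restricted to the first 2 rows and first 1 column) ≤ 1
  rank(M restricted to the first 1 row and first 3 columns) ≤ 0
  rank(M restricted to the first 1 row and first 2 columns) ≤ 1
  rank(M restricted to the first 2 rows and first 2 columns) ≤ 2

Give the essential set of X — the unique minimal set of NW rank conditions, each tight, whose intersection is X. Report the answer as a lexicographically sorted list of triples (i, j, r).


Rank table r_w(4×4) implied by the 5 constraints:

  row 1: 0, 0, 0, 1
  row 2: 1, 1, 1, 2
  row 3: 1, 2, 2, 3
  row 4: 1, 2, 3, 4

the unique w with this rank table is (4, 1, 2, 3).

D(w) has 3 cells with 1 SE-corner; essential set:

[(1, 3, 0)]


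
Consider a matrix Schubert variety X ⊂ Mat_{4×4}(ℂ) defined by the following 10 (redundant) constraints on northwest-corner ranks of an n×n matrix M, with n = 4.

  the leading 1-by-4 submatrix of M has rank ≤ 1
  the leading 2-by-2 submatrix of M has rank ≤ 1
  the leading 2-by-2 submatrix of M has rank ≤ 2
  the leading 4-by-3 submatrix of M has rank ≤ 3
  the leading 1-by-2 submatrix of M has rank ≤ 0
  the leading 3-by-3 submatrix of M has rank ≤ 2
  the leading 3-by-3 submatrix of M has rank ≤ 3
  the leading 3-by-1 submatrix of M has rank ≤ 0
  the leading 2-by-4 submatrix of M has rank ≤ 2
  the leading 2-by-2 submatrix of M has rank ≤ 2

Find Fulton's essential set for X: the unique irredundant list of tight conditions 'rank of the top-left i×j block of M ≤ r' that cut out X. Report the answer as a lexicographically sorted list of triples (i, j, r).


The tightest implied rank at each (i,j), from the 10 conditions:

  R[1]: 0 | 0 | 1 | 1
  R[2]: 0 | 1 | 2 | 2
  R[3]: 0 | 1 | 2 | 3
  R[4]: 1 | 2 | 3 | 4

reading off 1-entries of Δ²R: w = (3, 2, 4, 1).

ℓ(w)=4; the 2 essential cells (i,j,r):

[(1, 2, 0), (3, 1, 0)]


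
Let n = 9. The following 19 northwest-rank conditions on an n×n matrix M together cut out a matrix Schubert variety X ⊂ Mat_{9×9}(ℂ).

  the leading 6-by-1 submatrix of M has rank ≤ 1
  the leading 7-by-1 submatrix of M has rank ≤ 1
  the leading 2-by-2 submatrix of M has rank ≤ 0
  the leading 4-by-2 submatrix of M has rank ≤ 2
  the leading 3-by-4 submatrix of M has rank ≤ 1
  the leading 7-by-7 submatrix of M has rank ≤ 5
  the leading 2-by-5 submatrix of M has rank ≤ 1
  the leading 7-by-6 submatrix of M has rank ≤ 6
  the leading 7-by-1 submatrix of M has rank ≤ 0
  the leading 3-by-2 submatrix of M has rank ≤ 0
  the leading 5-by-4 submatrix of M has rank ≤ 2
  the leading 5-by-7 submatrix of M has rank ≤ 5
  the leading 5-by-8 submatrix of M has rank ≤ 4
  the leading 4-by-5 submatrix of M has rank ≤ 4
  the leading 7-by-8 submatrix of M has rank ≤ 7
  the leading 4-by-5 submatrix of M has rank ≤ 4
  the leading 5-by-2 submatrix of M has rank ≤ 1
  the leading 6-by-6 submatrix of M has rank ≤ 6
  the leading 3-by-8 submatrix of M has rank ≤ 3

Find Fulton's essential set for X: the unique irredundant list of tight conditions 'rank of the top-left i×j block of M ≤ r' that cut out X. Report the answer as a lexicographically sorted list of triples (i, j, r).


The tightest implied rank at each (i,j), from the 19 conditions:

  i=1: 0  0  1  1  1  1  1  1  1
  i=2: 0  0  1  1  1  2  2  2  2
  i=3: 0  0  1  1  2  3  3  3  3
  i=4: 0  1  2  2  3  4  4  4  4
  i=5: 0  1  2  2  3  4  4  4  5
  i=6: 0  1  2  3  4  5  5  5  6
  i=7: 0  1  2  3  4  5  5  6  7
  i=8: 1  2  3  4  5  6  6  7  8
  i=9: 1  2  3  4  5  6  7  8  9

second differences of R give the permutation w = (3, 6, 5, 2, 9, 4, 8, 1, 7).

|D(w)|=17, |Ess(w)|=7:

[(2, 5, 1), (3, 2, 0), (3, 4, 1), (5, 4, 2), (5, 8, 4), (7, 1, 0), (7, 7, 5)]


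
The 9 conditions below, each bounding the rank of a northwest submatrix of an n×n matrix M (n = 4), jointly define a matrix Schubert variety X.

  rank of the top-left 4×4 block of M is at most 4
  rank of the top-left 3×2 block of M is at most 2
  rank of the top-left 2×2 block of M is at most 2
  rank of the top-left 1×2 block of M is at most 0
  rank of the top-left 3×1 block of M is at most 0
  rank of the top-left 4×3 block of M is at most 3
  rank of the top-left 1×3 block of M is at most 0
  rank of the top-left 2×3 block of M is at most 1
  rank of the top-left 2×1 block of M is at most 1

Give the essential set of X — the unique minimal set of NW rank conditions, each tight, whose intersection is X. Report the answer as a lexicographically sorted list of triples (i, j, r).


Rank table r_w(4×4) implied by the 9 constraints:

  0, 0, 0, 1
  0, 1, 1, 2
  0, 1, 2, 3
  1, 2, 3, 4

hence w(1..4) = (4, 2, 3, 1).

Rothe diagram D(w) (5 cells), 2 SE-corners (essential conditions):

[(1, 3, 0), (3, 1, 0)]
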